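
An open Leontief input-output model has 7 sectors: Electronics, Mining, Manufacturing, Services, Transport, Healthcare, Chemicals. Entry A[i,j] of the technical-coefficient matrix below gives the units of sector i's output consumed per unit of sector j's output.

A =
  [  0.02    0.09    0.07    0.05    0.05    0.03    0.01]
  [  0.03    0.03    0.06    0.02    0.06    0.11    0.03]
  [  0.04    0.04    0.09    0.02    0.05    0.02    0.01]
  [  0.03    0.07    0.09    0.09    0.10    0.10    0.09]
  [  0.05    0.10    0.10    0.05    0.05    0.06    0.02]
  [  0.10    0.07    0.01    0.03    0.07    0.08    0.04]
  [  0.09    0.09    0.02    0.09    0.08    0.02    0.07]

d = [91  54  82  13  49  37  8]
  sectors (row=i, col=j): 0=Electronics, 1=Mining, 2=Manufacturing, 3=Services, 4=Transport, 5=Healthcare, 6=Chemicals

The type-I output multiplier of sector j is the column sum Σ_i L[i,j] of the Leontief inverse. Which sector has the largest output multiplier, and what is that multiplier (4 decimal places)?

Form M = I − A:
  [  0.98   -0.09   -0.07   -0.05   -0.05   -0.03   -0.01]
  [ -0.03    0.97   -0.06   -0.02   -0.06   -0.11   -0.03]
  [ -0.04   -0.04    0.91   -0.02   -0.05   -0.02   -0.01]
  [ -0.03   -0.07   -0.09    0.91   -0.10   -0.10   -0.09]
  [ -0.05   -0.10   -0.10   -0.05    0.95   -0.06   -0.02]
  [ -0.10   -0.07   -0.01   -0.03   -0.07    0.92   -0.04]
  [ -0.09   -0.09   -0.02   -0.09   -0.08   -0.02    0.93]
Leontief inverse L = M⁻¹:
  [  1.0441    0.1222    0.1059    0.0718    0.0829    0.0648    0.0278]
  [  0.0618    1.0683    0.0926    0.0437    0.0949    0.1437    0.0486]
  [  0.0593    0.0674    1.1208    0.0371    0.0753    0.0438    0.0220]
  [  0.0813    0.1358    0.1500    1.1364    0.1628    0.1591    0.1272]
  [  0.0830    0.1436    0.1458    0.0786    1.0933    0.1038    0.0427]
  [  0.1333    0.1169    0.0498    0.0602    0.1112    1.1215    0.0622]
  [  0.1262    0.1447    0.0714    0.1300    0.1310    0.0696    1.1005]
Total output x = L · d:
  x_0 = 1.0441·91 + 0.1222·54 + 0.1059·82 + 0.0718·13 + 0.0829·49 + 0.0648·37 + 0.0278·8 = 117.9118
  x_1 = 0.0618·91 + 1.0683·54 + 0.0926·82 + 0.0437·13 + 0.0949·49 + 0.1437·37 + 0.0486·8 = 81.8256
  x_2 = 0.0593·91 + 0.0674·54 + 1.1208·82 + 0.0371·13 + 0.0753·49 + 0.0438·37 + 0.0220·8 = 106.9088
  x_3 = 0.0813·91 + 0.1358·54 + 0.1500·82 + 1.1364·13 + 0.1628·49 + 0.1591·37 + 0.1272·8 = 56.6865
  x_4 = 0.0830·91 + 0.1436·54 + 0.1458·82 + 0.0786·13 + 1.0933·49 + 0.1038·37 + 0.0427·8 = 86.0438
  x_5 = 0.1333·91 + 0.1169·54 + 0.0498·82 + 0.0602·13 + 0.1112·49 + 1.1215·37 + 0.0622·8 = 70.7579
  x_6 = 0.1262·91 + 0.1447·54 + 0.0714·82 + 0.1300·13 + 0.1310·49 + 0.0696·37 + 1.1005·8 = 44.6398
Output multipliers (column sums of L):
  Electronics: 1.5889
  Mining: 1.7988
  Manufacturing: 1.7365
  Services: 1.5579
  Transport: 1.7515
  Healthcare: 1.7063
  Chemicals: 1.4309

Mining (1.7988)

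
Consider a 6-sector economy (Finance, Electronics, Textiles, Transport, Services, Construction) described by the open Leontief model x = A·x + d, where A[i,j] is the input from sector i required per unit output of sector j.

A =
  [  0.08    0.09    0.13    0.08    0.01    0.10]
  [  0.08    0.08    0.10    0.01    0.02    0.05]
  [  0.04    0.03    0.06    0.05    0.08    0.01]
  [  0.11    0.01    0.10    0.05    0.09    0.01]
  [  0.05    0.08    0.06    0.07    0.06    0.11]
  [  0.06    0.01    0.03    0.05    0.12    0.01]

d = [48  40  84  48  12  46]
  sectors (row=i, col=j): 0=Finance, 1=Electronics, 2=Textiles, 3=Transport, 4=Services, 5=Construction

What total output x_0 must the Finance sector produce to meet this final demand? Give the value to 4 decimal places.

Form M = I − A:
  [  0.92   -0.09   -0.13   -0.08   -0.01   -0.10]
  [ -0.08    0.92   -0.10   -0.01   -0.02   -0.05]
  [ -0.04   -0.03    0.94   -0.05   -0.08   -0.01]
  [ -0.11   -0.01   -0.10    0.95   -0.09   -0.01]
  [ -0.05   -0.08   -0.06   -0.07    0.94   -0.11]
  [ -0.06   -0.01   -0.03   -0.05   -0.12    0.99]
Leontief inverse L = M⁻¹:
  [  1.1319    0.1247    0.1902    0.1178    0.0588    0.1303]
  [  0.1146    1.1084    0.1432    0.0365    0.0501    0.0749]
  [  0.0689    0.0528    1.0947    0.0736    0.1063    0.0332]
  [  0.1496    0.0426    0.1500    1.0851    0.1247    0.0436]
  [  0.0962    0.1117    0.1112    0.1039    1.1045    0.1403]
  [  0.0911    0.0361    0.0672    0.0771    0.1475    1.0390]
Total output x = L · d:
  x_0 = 1.1319·48 + 0.1247·40 + 0.1902·84 + 0.1178·48 + 0.0588·12 + 0.1303·46 = 87.6535
  x_1 = 0.1146·48 + 1.1084·40 + 0.1432·84 + 0.0365·48 + 0.0501·12 + 0.0749·46 = 67.6657
  x_2 = 0.0689·48 + 0.0528·40 + 1.0947·84 + 0.0736·48 + 0.1063·12 + 0.0332·46 = 103.7090
  x_3 = 0.1496·48 + 0.0426·40 + 0.1500·84 + 1.0851·48 + 0.1247·12 + 0.0436·46 = 77.0710
  x_4 = 0.0962·48 + 0.1117·40 + 0.1112·84 + 0.1039·48 + 1.1045·12 + 0.1403·46 = 43.1201
  x_5 = 0.0911·48 + 0.0361·40 + 0.0672·84 + 0.0771·48 + 0.1475·12 + 1.0390·46 = 64.7223

87.6535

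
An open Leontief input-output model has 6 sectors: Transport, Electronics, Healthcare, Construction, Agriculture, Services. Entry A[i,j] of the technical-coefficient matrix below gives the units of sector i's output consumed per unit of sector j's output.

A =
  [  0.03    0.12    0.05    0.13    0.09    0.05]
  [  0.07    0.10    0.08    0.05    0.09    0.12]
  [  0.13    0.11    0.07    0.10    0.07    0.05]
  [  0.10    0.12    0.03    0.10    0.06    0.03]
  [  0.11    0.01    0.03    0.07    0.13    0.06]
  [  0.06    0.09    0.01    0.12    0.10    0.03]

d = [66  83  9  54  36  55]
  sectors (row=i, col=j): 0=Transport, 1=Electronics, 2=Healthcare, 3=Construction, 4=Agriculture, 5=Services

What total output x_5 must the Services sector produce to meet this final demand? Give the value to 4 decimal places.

Form M = I − A:
  [  0.97   -0.12   -0.05   -0.13   -0.09   -0.05]
  [ -0.07    0.90   -0.08   -0.05   -0.09   -0.12]
  [ -0.13   -0.11    0.93   -0.10   -0.07   -0.05]
  [ -0.10   -0.12   -0.03    0.90   -0.06   -0.03]
  [ -0.11   -0.01   -0.03   -0.07    0.87   -0.06]
  [ -0.06   -0.09   -0.01   -0.12   -0.10    0.97]
Leontief inverse L = M⁻¹:
  [  1.1040    0.1979    0.0896    0.2072    0.1680    0.1028]
  [  0.1468    1.1834    0.1217    0.1376    0.1771    0.1755]
  [  0.2088    0.2026    1.1164    0.1923    0.1582    0.1091]
  [  0.1646    0.1965    0.0688    1.1746    0.1332    0.0809]
  [  0.1701    0.0722    0.0597    0.1418    1.2005    0.0994]
  [  0.1220    0.1559    0.0430    0.1875    0.1687    1.0750]
Total output x = L · d:
  x_0 = 1.1040·66 + 0.1979·83 + 0.0896·9 + 0.2072·54 + 0.1680·36 + 0.1028·55 = 112.9873
  x_1 = 0.1468·66 + 1.1834·83 + 0.1217·9 + 0.1376·54 + 0.1771·36 + 0.1755·55 = 132.4701
  x_2 = 0.2088·66 + 0.2026·83 + 1.1164·9 + 0.1923·54 + 0.1582·36 + 0.1091·55 = 62.7196
  x_3 = 0.1646·66 + 0.1965·83 + 0.0688·9 + 1.1746·54 + 0.1332·36 + 0.0809·55 = 100.4709
  x_4 = 0.1701·66 + 0.0722·83 + 0.0597·9 + 0.1418·54 + 1.2005·36 + 0.0994·55 = 74.1030
  x_5 = 0.1220·66 + 0.1559·83 + 0.0430·9 + 0.1875·54 + 0.1687·36 + 1.0750·55 = 96.6964

96.6964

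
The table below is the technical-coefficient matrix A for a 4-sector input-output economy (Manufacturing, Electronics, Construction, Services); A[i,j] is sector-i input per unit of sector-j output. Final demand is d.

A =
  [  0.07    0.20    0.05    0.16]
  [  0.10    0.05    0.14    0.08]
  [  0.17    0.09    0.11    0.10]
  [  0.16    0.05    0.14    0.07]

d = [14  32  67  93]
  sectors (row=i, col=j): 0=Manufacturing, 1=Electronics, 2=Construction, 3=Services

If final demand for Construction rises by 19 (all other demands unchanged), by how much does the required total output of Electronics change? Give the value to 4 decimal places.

3.9929

Form M = I − A:
  [  0.93   -0.20   -0.05   -0.16]
  [ -0.10    0.95   -0.14   -0.08]
  [ -0.17   -0.09    0.89   -0.10]
  [ -0.16   -0.05   -0.14    0.93]
Leontief inverse L = M⁻¹:
  [  1.1730    0.2736    0.1469    0.2411]
  [  0.1847    1.1194    0.2102    0.1507]
  [  0.2711    0.1805    1.1973    0.1909]
  [  0.2526    0.1344    0.2168    1.1536]
Total output x = L · d:
  x_0 = 1.1730·14 + 0.2736·32 + 0.1469·67 + 0.2411·93 = 57.4410
  x_1 = 0.1847·14 + 1.1194·32 + 0.2102·67 + 0.1507·93 = 66.4969
  x_2 = 0.2711·14 + 0.1805·32 + 1.1973·67 + 0.1909·93 = 107.5442
  x_3 = 0.2526·14 + 0.1344·32 + 0.2168·67 + 1.1536·93 = 129.6469
Δx_1 = L[1,2] · Δd_2 = 0.2102 · 19 = 3.9929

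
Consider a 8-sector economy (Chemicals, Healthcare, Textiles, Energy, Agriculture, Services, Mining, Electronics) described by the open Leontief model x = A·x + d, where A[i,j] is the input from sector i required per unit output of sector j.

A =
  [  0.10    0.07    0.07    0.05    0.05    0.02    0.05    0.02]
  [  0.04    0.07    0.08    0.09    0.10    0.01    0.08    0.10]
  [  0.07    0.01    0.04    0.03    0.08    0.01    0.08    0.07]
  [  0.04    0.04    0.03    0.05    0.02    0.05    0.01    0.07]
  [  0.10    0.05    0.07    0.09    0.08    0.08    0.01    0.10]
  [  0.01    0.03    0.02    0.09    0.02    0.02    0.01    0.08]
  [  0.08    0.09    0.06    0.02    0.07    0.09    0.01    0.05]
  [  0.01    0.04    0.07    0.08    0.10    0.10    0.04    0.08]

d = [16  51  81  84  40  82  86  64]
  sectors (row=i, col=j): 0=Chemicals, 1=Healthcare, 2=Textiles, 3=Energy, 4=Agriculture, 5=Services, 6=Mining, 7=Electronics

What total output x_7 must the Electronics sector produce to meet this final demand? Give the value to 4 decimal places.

Form M = I − A:
  [  0.90   -0.07   -0.07   -0.05   -0.05   -0.02   -0.05   -0.02]
  [ -0.04    0.93   -0.08   -0.09   -0.10   -0.01   -0.08   -0.10]
  [ -0.07   -0.01    0.96   -0.03   -0.08   -0.01   -0.08   -0.07]
  [ -0.04   -0.04   -0.03    0.95   -0.02   -0.05   -0.01   -0.07]
  [ -0.10   -0.05   -0.07   -0.09    0.92   -0.08   -0.01   -0.10]
  [ -0.01   -0.03   -0.02   -0.09   -0.02    0.98   -0.01   -0.08]
  [ -0.08   -0.09   -0.06   -0.02   -0.07   -0.09    0.99   -0.05]
  [ -0.01   -0.04   -0.07   -0.08   -0.10   -0.10   -0.04    0.92]
Leontief inverse L = M⁻¹:
  [  1.1493    0.1102    0.1150    0.0972    0.1019    0.0540    0.0818    0.0733]
  [  0.1000    1.1215    0.1399    0.1560    0.1726    0.0659    0.1181    0.1775]
  [  0.1151    0.0473    1.0820    0.0739    0.1291    0.0500    0.1045    0.1197]
  [  0.0668    0.0655    0.0599    1.0867    0.0555    0.0766    0.0303    0.1102]
  [  0.1561    0.0978    0.1264    0.1579    1.1458    0.1292    0.0475    0.1740]
  [  0.0324    0.0524    0.0464    0.1227    0.0517    1.0470    0.0267    0.1174]
  [  0.1272    0.1308    0.1079    0.0780    0.1266    0.1267    1.0437    0.1126]
  [  0.0574    0.0813    0.1183    0.1418    0.1589    0.1473    0.0700    1.1507]
Total output x = L · d:
  x_0 = 1.1493·16 + 0.1102·51 + 0.1150·81 + 0.0972·84 + 0.1019·40 + 0.0540·82 + 0.0818·86 + 0.0733·64 = 61.7284
  x_1 = 0.1000·16 + 1.1215·51 + 0.1399·81 + 0.1560·84 + 0.1726·40 + 0.0659·82 + 0.1181·86 + 0.1775·64 = 117.0605
  x_2 = 0.1151·16 + 0.0473·51 + 1.0820·81 + 0.0739·84 + 0.1291·40 + 0.0500·82 + 0.1045·86 + 0.1197·64 = 124.0136
  x_3 = 0.0668·16 + 0.0655·51 + 0.0599·81 + 1.0867·84 + 0.0555·40 + 0.0766·82 + 0.0303·86 + 0.1102·64 = 118.6996
  x_4 = 0.1561·16 + 0.0978·51 + 0.1264·81 + 0.1579·84 + 1.1458·40 + 0.1292·82 + 0.0475·86 + 0.1740·64 = 102.6297
  x_5 = 0.0324·16 + 0.0524·51 + 0.0464·81 + 0.1227·84 + 0.0517·40 + 1.0470·82 + 0.0267·86 + 0.1174·64 = 114.9822
  x_6 = 0.1272·16 + 0.1308·51 + 0.1079·81 + 0.0780·84 + 0.1266·40 + 0.1267·82 + 1.0437·86 + 0.1126·64 = 136.4186
  x_7 = 0.0574·16 + 0.0813·51 + 0.1183·81 + 0.1418·84 + 0.1589·40 + 0.1473·82 + 0.0700·86 + 1.1507·64 = 124.6680

124.6680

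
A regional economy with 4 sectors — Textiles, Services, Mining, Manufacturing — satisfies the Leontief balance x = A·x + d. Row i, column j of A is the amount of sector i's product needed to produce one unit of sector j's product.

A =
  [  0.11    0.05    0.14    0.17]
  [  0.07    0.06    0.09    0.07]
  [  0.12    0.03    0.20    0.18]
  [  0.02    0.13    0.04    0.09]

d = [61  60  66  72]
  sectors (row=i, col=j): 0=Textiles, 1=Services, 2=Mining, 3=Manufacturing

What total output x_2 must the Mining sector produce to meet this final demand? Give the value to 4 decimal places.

125.3657

Form M = I − A:
  [  0.89   -0.05   -0.14   -0.17]
  [ -0.07    0.94   -0.09   -0.07]
  [ -0.12   -0.03    0.80   -0.18]
  [ -0.02   -0.13   -0.04    0.91]
Leontief inverse L = M⁻¹:
  [  1.1692    0.1072    0.2303    0.2722]
  [  0.1090    1.0929    0.1487    0.1339]
  [  0.1906    0.0936    1.3090    0.3017]
  [  0.0497    0.1626    0.0838    1.1373]
Total output x = L · d:
  x_0 = 1.1692·61 + 0.1072·60 + 0.2303·66 + 0.2722·72 = 112.5498
  x_1 = 0.1090·61 + 1.0929·60 + 0.1487·66 + 0.1339·72 = 91.6761
  x_2 = 0.1906·61 + 0.0936·60 + 1.3090·66 + 0.3017·72 = 125.3657
  x_3 = 0.0497·61 + 0.1626·60 + 0.0838·66 + 1.1373·72 = 100.2017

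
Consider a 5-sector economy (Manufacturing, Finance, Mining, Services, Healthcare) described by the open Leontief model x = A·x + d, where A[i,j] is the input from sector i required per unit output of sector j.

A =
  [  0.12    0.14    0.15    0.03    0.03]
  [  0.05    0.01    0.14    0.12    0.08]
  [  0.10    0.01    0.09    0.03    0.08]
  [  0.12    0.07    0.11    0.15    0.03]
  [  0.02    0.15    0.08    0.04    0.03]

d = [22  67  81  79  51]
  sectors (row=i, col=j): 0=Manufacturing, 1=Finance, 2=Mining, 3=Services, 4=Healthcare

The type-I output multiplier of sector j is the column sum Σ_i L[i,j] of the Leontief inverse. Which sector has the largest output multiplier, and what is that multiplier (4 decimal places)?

Form M = I − A:
  [  0.88   -0.14   -0.15   -0.03   -0.03]
  [ -0.05    0.99   -0.14   -0.12   -0.08]
  [ -0.10   -0.01    0.91   -0.03   -0.08]
  [ -0.12   -0.07   -0.11    0.85   -0.03]
  [ -0.02   -0.15   -0.08   -0.04    0.97]
Leontief inverse L = M⁻¹:
  [  1.1870    0.1873    0.2407    0.0803    0.0745]
  [  0.1091    1.0565    0.2105    0.1658    0.1130]
  [  0.1435    0.0519    1.1468    0.0578    0.1051]
  [  0.1973    0.1264    0.2047    1.2118    0.0709]
  [  0.0613    0.1767    0.1405    0.0820    1.0615]
Total output x = L · d:
  x_0 = 1.1870·22 + 0.1873·67 + 0.2407·81 + 0.0803·79 + 0.0745·51 = 68.3049
  x_1 = 0.1091·22 + 1.0565·67 + 0.2105·81 + 0.1658·79 + 0.1130·51 = 109.0931
  x_2 = 0.1435·22 + 0.0519·67 + 1.1468·81 + 0.0578·79 + 0.1051·51 = 109.4493
  x_3 = 0.1973·22 + 0.1264·67 + 0.2047·81 + 1.2118·79 + 0.0709·51 = 128.7391
  x_4 = 0.0613·22 + 0.1767·67 + 0.1405·81 + 0.0820·79 + 1.0615·51 = 85.1913
Output multipliers (column sums of L):
  Manufacturing: 1.6983
  Finance: 1.5988
  Mining: 1.9432
  Services: 1.5978
  Healthcare: 1.4250

Mining (1.9432)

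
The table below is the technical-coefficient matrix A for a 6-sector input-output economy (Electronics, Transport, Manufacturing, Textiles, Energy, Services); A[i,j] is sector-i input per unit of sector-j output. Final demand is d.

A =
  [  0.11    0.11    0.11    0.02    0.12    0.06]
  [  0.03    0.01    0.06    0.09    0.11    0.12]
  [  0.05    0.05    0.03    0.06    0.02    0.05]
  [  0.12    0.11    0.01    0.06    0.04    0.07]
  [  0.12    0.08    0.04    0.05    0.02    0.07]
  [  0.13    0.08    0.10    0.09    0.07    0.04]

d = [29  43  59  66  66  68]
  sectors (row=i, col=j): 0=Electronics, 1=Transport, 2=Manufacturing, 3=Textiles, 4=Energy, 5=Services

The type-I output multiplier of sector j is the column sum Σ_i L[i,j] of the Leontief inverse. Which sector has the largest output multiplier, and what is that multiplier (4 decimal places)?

Electronics (1.9715)

Form M = I − A:
  [  0.89   -0.11   -0.11   -0.02   -0.12   -0.06]
  [ -0.03    0.99   -0.06   -0.09   -0.11   -0.12]
  [ -0.05   -0.05    0.97   -0.06   -0.02   -0.05]
  [ -0.12   -0.11   -0.01    0.94   -0.04   -0.07]
  [ -0.12   -0.08   -0.04   -0.05    0.98   -0.07]
  [ -0.13   -0.08   -0.10   -0.09   -0.07    0.96]
Leontief inverse L = M⁻¹:
  [  1.1912    0.1736    0.1667    0.0740    0.1806    0.1234]
  [  0.1048    1.0677    0.1027    0.1350    0.1522    0.1663]
  [  0.0931    0.0844    1.0582    0.0882    0.0519    0.0817]
  [  0.1888    0.1644    0.0596    1.1043    0.0967    0.1230]
  [  0.1829    0.1307    0.0860    0.0901    1.0713    0.1169]
  [  0.2108    0.1462    0.1532    0.1406    0.1297    1.1008]
Total output x = L · d:
  x_0 = 1.1912·29 + 0.1736·43 + 0.1667·59 + 0.0740·66 + 0.1806·66 + 0.1234·68 = 77.0393
  x_1 = 0.1048·29 + 1.0677·43 + 0.1027·59 + 0.1350·66 + 0.1522·66 + 0.1663·68 = 85.2716
  x_2 = 0.0931·29 + 0.0844·43 + 1.0582·59 + 0.0882·66 + 0.0519·66 + 0.0817·68 = 83.5627
  x_3 = 0.1888·29 + 0.1644·43 + 0.0596·59 + 1.1043·66 + 0.0967·66 + 0.1230·68 = 103.6950
  x_4 = 0.1829·29 + 0.1307·43 + 0.0860·59 + 0.0901·66 + 1.0713·66 + 0.1169·68 = 100.5949
  x_5 = 0.2108·29 + 0.1462·43 + 0.1532·59 + 0.1406·66 + 0.1297·66 + 1.1008·68 = 114.1326
Output multipliers (column sums of L):
  Electronics: 1.9715
  Transport: 1.7670
  Manufacturing: 1.6265
  Textiles: 1.6322
  Energy: 1.6823
  Services: 1.7121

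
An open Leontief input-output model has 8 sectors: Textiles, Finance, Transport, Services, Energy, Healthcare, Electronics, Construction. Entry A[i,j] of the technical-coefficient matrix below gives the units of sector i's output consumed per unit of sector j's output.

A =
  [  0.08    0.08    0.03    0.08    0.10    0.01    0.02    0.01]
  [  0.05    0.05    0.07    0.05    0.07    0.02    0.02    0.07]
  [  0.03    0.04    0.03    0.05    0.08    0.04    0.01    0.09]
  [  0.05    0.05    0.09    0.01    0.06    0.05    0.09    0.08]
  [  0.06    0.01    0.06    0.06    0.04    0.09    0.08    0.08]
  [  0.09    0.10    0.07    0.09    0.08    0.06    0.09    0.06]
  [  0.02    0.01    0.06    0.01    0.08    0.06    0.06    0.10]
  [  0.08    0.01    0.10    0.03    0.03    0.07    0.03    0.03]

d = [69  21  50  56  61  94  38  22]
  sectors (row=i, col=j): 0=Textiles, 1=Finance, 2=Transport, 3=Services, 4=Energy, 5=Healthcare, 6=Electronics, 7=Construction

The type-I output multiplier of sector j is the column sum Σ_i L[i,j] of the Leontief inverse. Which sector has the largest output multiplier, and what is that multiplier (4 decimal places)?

Form M = I − A:
  [  0.92   -0.08   -0.03   -0.08   -0.10   -0.01   -0.02   -0.01]
  [ -0.05    0.95   -0.07   -0.05   -0.07   -0.02   -0.02   -0.07]
  [ -0.03   -0.04    0.97   -0.05   -0.08   -0.04   -0.01   -0.09]
  [ -0.05   -0.05   -0.09    0.99   -0.06   -0.05   -0.09   -0.08]
  [ -0.06   -0.01   -0.06   -0.06    0.96   -0.09   -0.08   -0.08]
  [ -0.09   -0.10   -0.07   -0.09   -0.08    0.94   -0.09   -0.06]
  [ -0.02   -0.01   -0.06   -0.01   -0.08   -0.06    0.94   -0.10]
  [ -0.08   -0.01   -0.10   -0.03   -0.03   -0.07   -0.03    0.97]
Leontief inverse L = M⁻¹:
  [  1.1221    0.1113    0.0754    0.1156    0.1489    0.0458    0.0570    0.0571]
  [  0.0911    1.0784    0.1147    0.0838    0.1156    0.0563    0.0530    0.1148]
  [  0.0709    0.0667    1.0748    0.0821    0.1211    0.0765    0.0440    0.1313]
  [  0.0977    0.0835    0.1425    1.0505    0.1167    0.0943    0.1292    0.1357]
  [  0.1114    0.0482    0.1159    0.1016    1.0988    0.1358    0.1252    0.1357]
  [  0.1549    0.1488    0.1421    0.1438    0.1573    1.1168    0.1463    0.1345]
  [  0.0626    0.0372    0.1067    0.0446    0.1253    0.1013    1.0964    0.1465]
  [  0.1204    0.0431    0.1398    0.0663    0.0788    0.1031    0.0621    1.0730]
Total output x = L · d:
  x_0 = 1.1221·69 + 0.1113·21 + 0.0754·50 + 0.1156·56 + 0.1489·61 + 0.0458·94 + 0.0570·38 + 0.0571·22 = 106.8193
  x_1 = 0.0911·69 + 1.0784·21 + 0.1147·50 + 0.0838·56 + 0.1156·61 + 0.0563·94 + 0.0530·38 + 0.1148·22 = 56.2399
  x_2 = 0.0709·69 + 0.0667·21 + 1.0748·50 + 0.0821·56 + 0.1211·61 + 0.0765·94 + 0.0440·38 + 0.1313·22 = 83.7665
  x_3 = 0.0977·69 + 0.0835·21 + 0.1425·50 + 1.0505·56 + 0.1167·61 + 0.0943·94 + 0.1292·38 + 0.1357·22 = 98.3198
  x_4 = 0.1114·69 + 0.0482·21 + 0.1159·50 + 0.1016·56 + 1.0988·61 + 0.1358·94 + 0.1252·38 + 0.1357·22 = 107.7196
  x_5 = 0.1549·69 + 0.1488·21 + 0.1421·50 + 0.1438·56 + 0.1573·61 + 1.1168·94 + 0.1463·38 + 0.1345·22 = 152.0624
  x_6 = 0.0626·69 + 0.0372·21 + 0.1067·50 + 0.0446·56 + 0.1253·61 + 0.1013·94 + 1.0964·38 + 0.1465·22 = 74.9855
  x_7 = 0.1204·69 + 0.0431·21 + 0.1398·50 + 0.0663·56 + 0.0788·61 + 0.1031·94 + 0.0621·38 + 1.0730·22 = 60.3708
Output multipliers (column sums of L):
  Textiles: 1.8311
  Finance: 1.6173
  Transport: 1.9119
  Services: 1.6882
  Energy: 1.9624
  Healthcare: 1.7297
  Electronics: 1.7134
  Construction: 1.9286

Energy (1.9624)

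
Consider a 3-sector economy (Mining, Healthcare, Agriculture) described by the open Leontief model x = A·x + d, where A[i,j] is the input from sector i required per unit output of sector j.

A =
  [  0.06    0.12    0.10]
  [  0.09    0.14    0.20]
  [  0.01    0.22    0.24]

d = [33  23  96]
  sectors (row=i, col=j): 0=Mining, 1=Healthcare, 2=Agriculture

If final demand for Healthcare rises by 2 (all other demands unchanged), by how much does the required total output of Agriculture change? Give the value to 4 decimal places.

Form M = I − A:
  [  0.94   -0.12   -0.10]
  [ -0.09    0.86   -0.20]
  [ -0.01   -0.22    0.76]
Leontief inverse L = M⁻¹:
  [  1.0852    0.2015    0.1958]
  [  0.1253    1.2700    0.3507]
  [  0.0506    0.3703    1.4199]
Total output x = L · d:
  x_0 = 1.0852·33 + 0.2015·23 + 0.1958·96 = 59.2456
  x_1 = 0.1253·33 + 1.2700·23 + 0.3507·96 = 67.0126
  x_2 = 0.0506·33 + 0.3703·23 + 1.4199·96 = 146.4937
Δx_2 = L[2,1] · Δd_1 = 0.3703 · 2 = 0.7406

0.7406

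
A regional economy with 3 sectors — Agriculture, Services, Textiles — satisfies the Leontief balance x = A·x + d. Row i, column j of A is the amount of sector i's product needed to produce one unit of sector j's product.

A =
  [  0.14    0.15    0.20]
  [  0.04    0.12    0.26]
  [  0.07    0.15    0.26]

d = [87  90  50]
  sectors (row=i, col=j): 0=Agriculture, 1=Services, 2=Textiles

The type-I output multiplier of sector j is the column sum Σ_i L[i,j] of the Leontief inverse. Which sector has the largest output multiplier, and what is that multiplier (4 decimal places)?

Form M = I − A:
  [  0.86   -0.15   -0.20]
  [ -0.04    0.88   -0.26]
  [ -0.07   -0.15    0.74]
Leontief inverse L = M⁻¹:
  [  1.2104    0.2788    0.4251]
  [  0.0945    1.2305    0.4579]
  [  0.1336    0.2758    1.4844]
Total output x = L · d:
  x_0 = 1.2104·87 + 0.2788·90 + 0.4251·50 = 151.6431
  x_1 = 0.0945·87 + 1.2305·90 + 0.4579·50 = 141.8630
  x_2 = 0.1336·87 + 0.2758·90 + 1.4844·50 = 110.6682
Output multipliers (column sums of L):
  Agriculture: 1.4385
  Services: 1.7851
  Textiles: 2.3673

Textiles (2.3673)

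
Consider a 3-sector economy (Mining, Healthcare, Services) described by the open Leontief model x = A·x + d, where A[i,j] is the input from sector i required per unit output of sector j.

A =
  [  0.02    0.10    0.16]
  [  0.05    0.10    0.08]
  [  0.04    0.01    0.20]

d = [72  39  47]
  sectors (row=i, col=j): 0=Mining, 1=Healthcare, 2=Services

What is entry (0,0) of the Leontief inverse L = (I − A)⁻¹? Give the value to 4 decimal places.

Form M = I − A:
  [  0.98   -0.10   -0.16]
  [ -0.05    0.90   -0.08]
  [ -0.04   -0.01    0.80]
Leontief inverse L = M⁻¹:
  [  1.0353    0.1175    0.2188]
  [  0.0622    1.1194    0.1244]
  [  0.0525    0.0199    1.2625]
Total output x = L · d:
  x_0 = 1.0353·72 + 0.1175·39 + 0.2188·47 = 89.4094
  x_1 = 0.0622·72 + 1.1194·39 + 0.1244·47 = 53.9801
  x_2 = 0.0525·72 + 0.0199·39 + 1.2625·47 = 63.8952

L[0,0] = 1.0353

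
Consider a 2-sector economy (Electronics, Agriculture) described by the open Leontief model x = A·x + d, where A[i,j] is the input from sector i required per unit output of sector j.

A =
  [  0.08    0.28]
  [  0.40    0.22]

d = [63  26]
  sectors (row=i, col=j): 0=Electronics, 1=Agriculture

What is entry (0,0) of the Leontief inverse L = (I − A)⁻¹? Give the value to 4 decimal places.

L[0,0] = 1.2880

Form M = I − A:
  [  0.92   -0.28]
  [ -0.40    0.78]
Leontief inverse L = M⁻¹:
  [  1.2880    0.4624]
  [  0.6605    1.5192]
Total output x = L · d:
  x_0 = 1.2880·63 + 0.4624·26 = 93.1638
  x_1 = 0.6605·63 + 1.5192·26 = 81.1096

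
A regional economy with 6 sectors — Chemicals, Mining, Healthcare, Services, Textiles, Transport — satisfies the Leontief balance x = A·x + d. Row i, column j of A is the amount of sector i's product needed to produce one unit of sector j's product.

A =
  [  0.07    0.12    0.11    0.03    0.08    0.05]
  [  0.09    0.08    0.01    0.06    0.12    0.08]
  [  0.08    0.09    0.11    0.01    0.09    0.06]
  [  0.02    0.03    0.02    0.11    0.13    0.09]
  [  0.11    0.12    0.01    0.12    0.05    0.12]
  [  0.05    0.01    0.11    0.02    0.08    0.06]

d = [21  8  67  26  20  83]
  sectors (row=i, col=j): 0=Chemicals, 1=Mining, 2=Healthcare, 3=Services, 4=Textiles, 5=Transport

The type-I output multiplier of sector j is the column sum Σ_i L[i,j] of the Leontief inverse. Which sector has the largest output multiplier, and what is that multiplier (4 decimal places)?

Textiles (1.9607)

Form M = I − A:
  [  0.93   -0.12   -0.11   -0.03   -0.08   -0.05]
  [ -0.09    0.92   -0.01   -0.06   -0.12   -0.08]
  [ -0.08   -0.09    0.89   -0.01   -0.09   -0.06]
  [ -0.02   -0.03   -0.02    0.89   -0.13   -0.09]
  [ -0.11   -0.12   -0.01   -0.12    0.95   -0.12]
  [ -0.05   -0.01   -0.11   -0.02   -0.08    0.94]
Leontief inverse L = M⁻¹:
  [  1.1331    0.1872    0.1596    0.0759    0.1541    0.1133]
  [  0.1475    1.1412    0.0534    0.1112    0.1889    0.1431]
  [  0.1413    0.1557    1.1606    0.0524    0.1588    0.1201]
  [  0.0683    0.0790    0.0561    1.1612    0.1925    0.1497]
  [  0.1719    0.1847    0.0637    0.1765    1.1367    0.1909]
  [  0.0944    0.0577    0.1515    0.0511    0.1296    1.1049]
Total output x = L · d:
  x_0 = 1.1331·21 + 0.1872·8 + 0.1596·67 + 0.0759·26 + 0.1541·20 + 0.1133·83 = 50.4483
  x_1 = 0.1475·21 + 1.1412·8 + 0.0534·67 + 0.1112·26 + 0.1889·20 + 0.1431·83 = 34.3510
  x_2 = 0.1413·21 + 0.1557·8 + 1.1606·67 + 0.0524·26 + 0.1588·20 + 0.1201·83 = 96.4839
  x_3 = 0.0683·21 + 0.0790·8 + 0.0561·67 + 1.1612·26 + 0.1925·20 + 0.1497·83 = 52.2888
  x_4 = 0.1719·21 + 0.1847·8 + 0.0637·67 + 0.1765·26 + 1.1367·20 + 0.1909·83 = 52.5235
  x_5 = 0.0944·21 + 0.0577·8 + 0.1515·67 + 0.0511·26 + 0.1296·20 + 1.1049·83 = 108.2200
Output multipliers (column sums of L):
  Chemicals: 1.7564
  Mining: 1.8056
  Healthcare: 1.6448
  Services: 1.6283
  Textiles: 1.9607
  Transport: 1.8221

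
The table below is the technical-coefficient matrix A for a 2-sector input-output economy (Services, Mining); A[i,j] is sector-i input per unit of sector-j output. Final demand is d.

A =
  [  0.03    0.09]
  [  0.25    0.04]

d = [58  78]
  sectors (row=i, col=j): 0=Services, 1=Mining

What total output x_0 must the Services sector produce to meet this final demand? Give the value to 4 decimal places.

68.9997

Form M = I − A:
  [  0.97   -0.09]
  [ -0.25    0.96]
Leontief inverse L = M⁻¹:
  [  1.0565    0.0990]
  [  0.2751    1.0675]
Total output x = L · d:
  x_0 = 1.0565·58 + 0.0990·78 = 68.9997
  x_1 = 0.2751·58 + 1.0675·78 = 99.2187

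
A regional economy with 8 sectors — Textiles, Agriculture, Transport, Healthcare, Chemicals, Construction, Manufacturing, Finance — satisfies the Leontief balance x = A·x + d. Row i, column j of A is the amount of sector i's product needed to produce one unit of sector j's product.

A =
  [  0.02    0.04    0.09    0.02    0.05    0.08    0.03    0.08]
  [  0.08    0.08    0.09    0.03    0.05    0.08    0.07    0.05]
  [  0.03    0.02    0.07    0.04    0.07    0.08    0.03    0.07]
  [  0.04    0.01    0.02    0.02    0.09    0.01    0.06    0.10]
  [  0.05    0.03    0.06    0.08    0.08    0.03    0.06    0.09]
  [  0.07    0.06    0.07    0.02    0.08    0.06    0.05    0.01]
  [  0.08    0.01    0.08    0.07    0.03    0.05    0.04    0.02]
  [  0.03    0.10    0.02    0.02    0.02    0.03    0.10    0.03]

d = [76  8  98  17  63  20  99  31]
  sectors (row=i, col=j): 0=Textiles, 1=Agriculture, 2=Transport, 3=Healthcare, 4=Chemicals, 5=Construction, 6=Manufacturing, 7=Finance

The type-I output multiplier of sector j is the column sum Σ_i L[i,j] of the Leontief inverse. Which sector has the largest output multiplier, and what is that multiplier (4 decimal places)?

Form M = I − A:
  [  0.98   -0.04   -0.09   -0.02   -0.05   -0.08   -0.03   -0.08]
  [ -0.08    0.92   -0.09   -0.03   -0.05   -0.08   -0.07   -0.05]
  [ -0.03   -0.02    0.93   -0.04   -0.07   -0.08   -0.03   -0.07]
  [ -0.04   -0.01   -0.02    0.98   -0.09   -0.01   -0.06   -0.10]
  [ -0.05   -0.03   -0.06   -0.08    0.92   -0.03   -0.06   -0.09]
  [ -0.07   -0.06   -0.07   -0.02   -0.08    0.94   -0.05   -0.01]
  [ -0.08   -0.01   -0.08   -0.07   -0.03   -0.05    0.96   -0.02]
  [ -0.03   -0.10   -0.02   -0.02   -0.02   -0.03   -0.10    0.97]
Leontief inverse L = M⁻¹:
  [  1.0547    0.0733    0.1334    0.0464    0.0911    0.1181    0.0693    0.1163]
  [  0.1261    1.1205    0.1509    0.0646    0.1031    0.1324    0.1180    0.0991]
  [  0.0639    0.0514    1.1121    0.0669    0.1121    0.1159    0.0690    0.1081]
  [  0.0681    0.0374    0.0544    1.0454    0.1214    0.0379    0.0953    0.1329]
  [  0.0885    0.0647    0.1072    0.1120    1.1269    0.0694    0.1062    0.1374]
  [  0.1068    0.0903    0.1197    0.0498    0.1245    1.1016    0.0873    0.0519]
  [  0.1092    0.0342    0.1202    0.0934    0.0696    0.0845    1.0720    0.0585]
  [  0.0647    0.1273    0.0620    0.0445    0.0525    0.0647    0.1331    1.0602]
Total output x = L · d:
  x_0 = 1.0547·76 + 0.0733·8 + 0.1334·98 + 0.0464·17 + 0.0911·63 + 0.1181·20 + 0.0693·99 + 0.1163·31 = 113.1696
  x_1 = 0.1261·76 + 1.1205·8 + 0.1509·98 + 0.0646·17 + 0.1031·63 + 0.1324·20 + 0.1180·99 + 0.0991·31 = 58.3344
  x_2 = 0.0639·76 + 0.0514·8 + 1.1121·98 + 0.0669·17 + 0.1121·63 + 0.1159·20 + 0.0690·99 + 0.1081·31 = 134.9485
  x_3 = 0.0681·76 + 0.0374·8 + 0.0544·98 + 1.0454·17 + 0.1214·63 + 0.0379·20 + 0.0953·99 + 0.1329·31 = 50.5476
  x_4 = 0.0885·76 + 0.0647·8 + 0.1072·98 + 0.1120·17 + 1.1269·63 + 0.0694·20 + 0.1062·99 + 0.1374·31 = 106.8055
  x_5 = 0.1068·76 + 0.0903·8 + 0.1197·98 + 0.0498·17 + 0.1245·63 + 1.1016·20 + 0.0873·99 + 0.0519·31 = 61.5488
  x_6 = 0.1092·76 + 0.0342·8 + 0.1202·98 + 0.0934·17 + 0.0696·63 + 0.0845·20 + 1.0720·99 + 0.0585·31 = 135.9595
  x_7 = 0.0647·76 + 0.1273·8 + 0.0620·98 + 0.0445·17 + 0.0525·63 + 0.0647·20 + 0.1331·99 + 1.0602·31 = 63.4196
Output multipliers (column sums of L):
  Textiles: 1.6820
  Agriculture: 1.5991
  Transport: 1.8600
  Healthcare: 1.5229
  Chemicals: 1.8012
  Construction: 1.7245
  Manufacturing: 1.7503
  Finance: 1.7643

Transport (1.8600)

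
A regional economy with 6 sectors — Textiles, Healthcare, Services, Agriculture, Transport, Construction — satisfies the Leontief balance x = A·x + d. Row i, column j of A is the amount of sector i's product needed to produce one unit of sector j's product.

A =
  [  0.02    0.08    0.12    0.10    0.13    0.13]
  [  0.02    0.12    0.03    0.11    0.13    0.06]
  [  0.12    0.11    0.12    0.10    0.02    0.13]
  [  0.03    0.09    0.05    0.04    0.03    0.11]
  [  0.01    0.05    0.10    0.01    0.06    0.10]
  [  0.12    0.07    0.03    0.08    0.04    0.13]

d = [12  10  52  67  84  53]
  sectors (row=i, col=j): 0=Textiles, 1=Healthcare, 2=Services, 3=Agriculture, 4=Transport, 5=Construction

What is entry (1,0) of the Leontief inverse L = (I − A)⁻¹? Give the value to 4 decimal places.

Form M = I − A:
  [  0.98   -0.08   -0.12   -0.10   -0.13   -0.13]
  [ -0.02    0.88   -0.03   -0.11   -0.13   -0.06]
  [ -0.12   -0.11    0.88   -0.10   -0.02   -0.13]
  [ -0.03   -0.09   -0.05    0.96   -0.03   -0.11]
  [ -0.01   -0.05   -0.10   -0.01    0.94   -0.10]
  [ -0.12   -0.07   -0.03   -0.08   -0.04    0.87]
Leontief inverse L = M⁻¹:
  [  1.0854    0.1716    0.1943    0.1756    0.1941    0.2476]
  [  0.0595    1.1914    0.0843    0.1656    0.1863    0.1460]
  [  0.1898    0.2130    1.2004    0.1917    0.0983    0.2580]
  [  0.0705    0.1481    0.0913    1.0914    0.0747    0.1810]
  [  0.0537    0.1049    0.1448    0.0583    1.0980    0.1705]
  [  0.1700    0.1453    0.0900    0.1472    0.1025    1.2287]
Total output x = L · d:
  x_0 = 1.0854·12 + 0.1716·10 + 0.1943·52 + 0.1756·67 + 0.1941·84 + 0.2476·53 = 66.0411
  x_1 = 0.0595·12 + 1.1914·10 + 0.0843·52 + 0.1656·67 + 0.1863·84 + 0.1460·53 = 51.4931
  x_2 = 0.1898·12 + 0.2130·10 + 1.2004·52 + 0.1917·67 + 0.0983·84 + 0.2580·53 = 101.6063
  x_3 = 0.0705·12 + 0.1481·10 + 0.0913·52 + 1.0914·67 + 0.0747·84 + 0.1810·53 = 96.0650
  x_4 = 0.0537·12 + 0.1049·10 + 0.1448·52 + 0.0583·67 + 1.0980·84 + 0.1705·53 = 114.3970
  x_5 = 0.1700·12 + 0.1453·10 + 0.0900·52 + 0.1472·67 + 0.1025·84 + 1.2287·53 = 91.7686

L[1,0] = 0.0595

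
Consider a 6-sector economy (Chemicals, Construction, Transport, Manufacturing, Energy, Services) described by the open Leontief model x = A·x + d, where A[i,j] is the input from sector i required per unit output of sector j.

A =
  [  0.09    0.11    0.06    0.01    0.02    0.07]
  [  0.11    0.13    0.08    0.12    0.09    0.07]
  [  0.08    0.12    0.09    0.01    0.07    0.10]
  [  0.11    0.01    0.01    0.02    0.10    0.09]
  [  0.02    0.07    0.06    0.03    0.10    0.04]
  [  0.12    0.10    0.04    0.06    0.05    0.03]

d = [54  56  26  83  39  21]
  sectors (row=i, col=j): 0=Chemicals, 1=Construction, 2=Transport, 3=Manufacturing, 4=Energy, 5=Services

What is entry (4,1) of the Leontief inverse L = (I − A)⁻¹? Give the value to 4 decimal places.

L[4,1] = 0.1225

Form M = I − A:
  [  0.91   -0.11   -0.06   -0.01   -0.02   -0.07]
  [ -0.11    0.87   -0.08   -0.12   -0.09   -0.07]
  [ -0.08   -0.12    0.91   -0.01   -0.07   -0.10]
  [ -0.11   -0.01   -0.01    0.98   -0.10   -0.09]
  [ -0.02   -0.07   -0.06   -0.03    0.90   -0.04]
  [ -0.12   -0.10   -0.04   -0.06   -0.05    0.97]
Leontief inverse L = M⁻¹:
  [  1.1508    0.1779    0.1011    0.0434    0.0623    0.1129]
  [  0.2027    1.2256    0.1399    0.1672    0.1643    0.1398]
  [  0.1547    0.2057    1.1429    0.0517    0.1272    0.1539]
  [  0.1562    0.0624    0.0415    1.0417    0.1355    0.1223]
  [  0.0650    0.1225    0.0943    0.0562    1.1426    0.0756]
  [  0.1827    0.1670    0.0815    0.0921    0.0972    1.0771]
Total output x = L · d:
  x_0 = 1.1508·54 + 0.1779·56 + 0.1011·26 + 0.0434·83 + 0.0623·39 + 0.1129·21 = 83.1372
  x_1 = 0.2027·54 + 1.2256·56 + 0.1399·26 + 0.1672·83 + 0.1643·39 + 0.1398·21 = 106.4303
  x_2 = 0.1547·54 + 0.2057·56 + 1.1429·26 + 0.0517·83 + 0.1272·39 + 0.1539·21 = 62.0758
  x_3 = 0.1562·54 + 0.0624·56 + 0.0415·26 + 1.0417·83 + 0.1355·39 + 0.1223·21 = 107.3250
  x_4 = 0.0650·54 + 0.1225·56 + 0.0943·26 + 0.0562·83 + 1.1426·39 + 0.0756·21 = 63.6362
  x_5 = 0.1827·54 + 0.1670·56 + 0.0815·26 + 0.0921·83 + 0.0972·39 + 1.0771·21 = 55.3854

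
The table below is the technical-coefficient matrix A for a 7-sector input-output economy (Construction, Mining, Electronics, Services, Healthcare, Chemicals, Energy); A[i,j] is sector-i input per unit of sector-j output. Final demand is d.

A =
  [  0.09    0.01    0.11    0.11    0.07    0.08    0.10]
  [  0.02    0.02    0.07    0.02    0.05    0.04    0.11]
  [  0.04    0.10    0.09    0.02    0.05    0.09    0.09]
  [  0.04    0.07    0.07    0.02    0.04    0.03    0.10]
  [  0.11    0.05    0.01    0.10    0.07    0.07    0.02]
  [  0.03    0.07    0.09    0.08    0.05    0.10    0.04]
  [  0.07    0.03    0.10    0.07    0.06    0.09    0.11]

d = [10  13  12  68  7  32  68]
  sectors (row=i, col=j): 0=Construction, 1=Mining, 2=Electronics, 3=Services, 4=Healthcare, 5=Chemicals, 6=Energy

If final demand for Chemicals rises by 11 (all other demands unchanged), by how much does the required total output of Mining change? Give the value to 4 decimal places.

0.9723

Form M = I − A:
  [  0.91   -0.01   -0.11   -0.11   -0.07   -0.08   -0.10]
  [ -0.02    0.98   -0.07   -0.02   -0.05   -0.04   -0.11]
  [ -0.04   -0.10    0.91   -0.02   -0.05   -0.09   -0.09]
  [ -0.04   -0.07   -0.07    0.98   -0.04   -0.03   -0.10]
  [ -0.11   -0.05   -0.01   -0.10    0.93   -0.07   -0.02]
  [ -0.03   -0.07   -0.09   -0.08   -0.05    0.90   -0.04]
  [ -0.07   -0.03   -0.10   -0.07   -0.06   -0.09    0.89]
Leontief inverse L = M⁻¹:
  [  1.1519    0.0679    0.1956    0.1742    0.1290    0.1595    0.1872]
  [  0.0565    1.0529    0.1196    0.0576    0.0849    0.0884    0.1609]
  [  0.0869    0.1455    1.1605    0.0708    0.0987    0.1565    0.1623]
  [  0.0788    0.1040    0.1254    1.0599    0.0785    0.0815    0.1589]
  [  0.1569    0.0879    0.0711    0.1507    1.1142    0.1250    0.0833]
  [  0.0728    0.1165    0.1550    0.1257    0.0948    1.1605    0.1067]
  [  0.1264    0.0831    0.1801    0.1298    0.1150    0.1653    1.1909]
Total output x = L · d:
  x_0 = 1.1519·10 + 0.0679·13 + 0.1956·12 + 0.1742·68 + 0.1290·7 + 0.1595·32 + 0.1872·68 = 45.3386
  x_1 = 0.0565·10 + 1.0529·13 + 0.1196·12 + 0.0576·68 + 0.0849·7 + 0.0884·32 + 0.1609·68 = 33.9738
  x_2 = 0.0869·10 + 0.1455·13 + 1.1605·12 + 0.0708·68 + 0.0987·7 + 0.1565·32 + 0.1623·68 = 38.2403
  x_3 = 0.0788·10 + 0.1040·13 + 0.1254·12 + 1.0599·68 + 0.0785·7 + 0.0815·32 + 0.1589·68 = 89.6853
  x_4 = 0.1569·10 + 0.0879·13 + 0.0711·12 + 0.1507·68 + 1.1142·7 + 0.1250·32 + 0.0833·68 = 31.2736
  x_5 = 0.0728·10 + 0.1165·13 + 0.1550·12 + 0.1257·68 + 0.0948·7 + 1.1605·32 + 0.1067·68 = 57.7054
  x_6 = 0.1264·10 + 0.0831·13 + 0.1801·12 + 0.1298·68 + 0.1150·7 + 0.1653·32 + 1.1909·68 = 100.4099
Δx_1 = L[1,5] · Δd_5 = 0.0884 · 11 = 0.9723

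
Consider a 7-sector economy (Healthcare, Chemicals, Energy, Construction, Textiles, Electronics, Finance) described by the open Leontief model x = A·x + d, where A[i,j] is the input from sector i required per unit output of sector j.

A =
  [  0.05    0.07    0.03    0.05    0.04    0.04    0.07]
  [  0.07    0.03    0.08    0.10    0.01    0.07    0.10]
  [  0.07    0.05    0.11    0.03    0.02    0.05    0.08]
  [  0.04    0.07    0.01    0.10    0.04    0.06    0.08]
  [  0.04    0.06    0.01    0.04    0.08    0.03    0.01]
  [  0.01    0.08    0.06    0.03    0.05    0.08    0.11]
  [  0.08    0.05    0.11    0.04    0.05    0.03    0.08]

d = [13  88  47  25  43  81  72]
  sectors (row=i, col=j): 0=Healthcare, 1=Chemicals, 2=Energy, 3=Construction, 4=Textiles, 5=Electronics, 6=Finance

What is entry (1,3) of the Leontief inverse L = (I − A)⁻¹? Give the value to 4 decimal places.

L[1,3] = 0.1428

Form M = I − A:
  [  0.95   -0.07   -0.03   -0.05   -0.04   -0.04   -0.07]
  [ -0.07    0.97   -0.08   -0.10   -0.01   -0.07   -0.10]
  [ -0.07   -0.05    0.89   -0.03   -0.02   -0.05   -0.08]
  [ -0.04   -0.07   -0.01    0.90   -0.04   -0.06   -0.08]
  [ -0.04   -0.06   -0.01   -0.04    0.92   -0.03   -0.01]
  [ -0.01   -0.08   -0.06   -0.03   -0.05    0.92   -0.11]
  [ -0.08   -0.05   -0.11   -0.04   -0.05   -0.03    0.92]
Leontief inverse L = M⁻¹:
  [  1.0818    0.1032    0.0664    0.0841    0.0633    0.0698    0.1156]
  [  0.1114    1.0759    0.1300    0.1428    0.0404    0.1097    0.1627]
  [  0.1089    0.0891    1.1589    0.0654    0.0457    0.0847    0.1351]
  [  0.0747    0.1091    0.0488    1.1411    0.0675    0.0952    0.1331]
  [  0.0616    0.0853    0.0314    0.0664    1.0992    0.0524    0.0407]
  [  0.0488    0.1196    0.1099    0.0678    0.0785    1.1166    0.1665]
  [  0.1213    0.0914    0.1588    0.0783    0.0784    0.0655    1.1354]
Total output x = L · d:
  x_0 = 1.0818·13 + 0.1032·88 + 0.0664·47 + 0.0841·25 + 0.0633·43 + 0.0698·81 + 0.1156·72 = 45.0717
  x_1 = 0.1114·13 + 1.0759·88 + 0.1300·47 + 0.1428·25 + 0.0404·43 + 0.1097·81 + 0.1627·72 = 128.1451
  x_2 = 0.1089·13 + 0.0891·88 + 1.1589·47 + 0.0654·25 + 0.0457·43 + 0.0847·81 + 0.1351·72 = 83.9064
  x_3 = 0.0747·13 + 0.1091·88 + 0.0488·47 + 1.1411·25 + 0.0675·43 + 0.0952·81 + 0.1331·72 = 61.5938
  x_4 = 0.0616·13 + 0.0853·88 + 0.0314·47 + 0.0664·25 + 1.0992·43 + 0.0524·81 + 0.0407·72 = 65.8738
  x_5 = 0.0488·13 + 0.1196·88 + 0.1099·47 + 0.0678·25 + 0.0785·43 + 1.1166·81 + 0.1665·72 = 123.8263
  x_6 = 0.1213·13 + 0.0914·88 + 0.1588·47 + 0.0783·25 + 0.0784·43 + 0.0655·81 + 1.1354·72 = 109.4728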